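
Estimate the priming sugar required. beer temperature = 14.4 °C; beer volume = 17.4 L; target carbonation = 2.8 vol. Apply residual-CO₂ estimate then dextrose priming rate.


residual = 14.695·(0.01821 + 0.09011·e^(−0.04·T));  sugar = (target − residual)·4.0·V
residual = 14.695·(0.01821 + 0.09011·e^(−0.04·14.4)) = 1.0120
sugar = (2.8 − 1.0120)·4.0·17.4

124.4472 g


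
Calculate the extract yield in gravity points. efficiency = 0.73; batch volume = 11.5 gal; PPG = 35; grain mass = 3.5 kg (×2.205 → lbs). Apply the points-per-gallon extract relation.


points = lbs × PPG × eff / vol
lbs = 3.5 × 2.205 = 7.7175
points = 7.7175 × 35 × 0.73 / 11.5

17.1463 points


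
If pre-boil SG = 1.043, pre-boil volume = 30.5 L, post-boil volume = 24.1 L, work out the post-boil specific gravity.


SG_post = 1 + (SG_pre − 1)·V_pre/V_post
pts_pre = (1.043 − 1)·1000 = 43.0000
pts_post = 43.0000·30.5/24.1 = 54.4191
SG_post = 1 + 54.4191/1000

1.0544


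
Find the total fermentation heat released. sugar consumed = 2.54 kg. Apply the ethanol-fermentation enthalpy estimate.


Q = m_sugar · 590 kJ/kg
Q = 2.54 · 590

1498.6000 kJ


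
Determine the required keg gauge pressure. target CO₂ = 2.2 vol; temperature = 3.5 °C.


psi = vols/(0.01821 + 0.09011·e^(−0.04·T)) − 14.695
psi = 2.2/(0.01821 + 0.09011·e^(−0.04·3.5)) − 14.695

8.0916 psi


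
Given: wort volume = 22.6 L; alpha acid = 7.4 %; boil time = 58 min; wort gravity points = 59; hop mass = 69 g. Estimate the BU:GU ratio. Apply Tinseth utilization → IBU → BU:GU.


U = 1.65·0.000125^(GP/1000)·(1−e^(−0.04t))/4.15;  IBU = (α/100)·m·U·1000/V;  BU:GU = IBU/GP
U = 1.65·0.000125^(59/1000)·(1−e^(−0.04·58))/4.15 = 0.2110
IBU = (7.4/100)·69·0.2110·1000/22.6 = 47.6651
BU:GU = 47.6651/59

0.8079


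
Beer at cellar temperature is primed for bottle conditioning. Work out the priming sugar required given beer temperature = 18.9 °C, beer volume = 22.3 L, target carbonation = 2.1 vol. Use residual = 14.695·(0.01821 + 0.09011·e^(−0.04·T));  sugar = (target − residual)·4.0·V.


residual = 14.695·(0.01821 + 0.09011·e^(−0.04·18.9)) = 0.8893
sugar = (2.1 − 0.8893)·4.0·22.3

107.9903 g


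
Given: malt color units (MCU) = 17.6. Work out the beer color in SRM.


SRM = 1.4922 · MCU^0.6859
SRM = 1.4922 · 17.6^0.6859

10.6690 SRM


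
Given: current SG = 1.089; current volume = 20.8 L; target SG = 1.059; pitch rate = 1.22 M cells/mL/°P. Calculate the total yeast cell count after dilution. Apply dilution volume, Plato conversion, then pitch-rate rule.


V_w = V·((SG_c−1)/(SG_t−1)−1);  °P = 259 − 259/SG_t;  cells = rate·(V+V_w)·°P
V_w = 20.8·((1.089−1)/(1.059−1)−1) = 10.5763
V_final = 20.8 + 10.5763 = 31.3763
°P = 259 − 259/1.059 = 14.4297
cells = 1.22·31.3763·14.4297

552.3533 billion cells


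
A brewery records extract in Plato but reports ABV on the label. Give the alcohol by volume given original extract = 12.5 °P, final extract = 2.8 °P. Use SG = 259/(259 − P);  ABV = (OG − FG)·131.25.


OG = 259/(259 − 12.5) = 1.0507
FG = 259/(259 − 2.8) = 1.0109
ABV = (1.0507 − 1.0109)·131.25

5.2213 % ABV


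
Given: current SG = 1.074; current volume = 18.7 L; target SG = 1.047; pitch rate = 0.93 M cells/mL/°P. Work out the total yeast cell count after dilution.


V_w = V·((SG_c−1)/(SG_t−1)−1);  °P = 259 − 259/SG_t;  cells = rate·(V+V_w)·°P
V_w = 18.7·((1.074−1)/(1.047−1)−1) = 10.7426
V_final = 18.7 + 10.7426 = 29.4426
°P = 259 − 259/1.047 = 11.6266
cells = 0.93·29.4426·11.6266

318.3533 billion cells


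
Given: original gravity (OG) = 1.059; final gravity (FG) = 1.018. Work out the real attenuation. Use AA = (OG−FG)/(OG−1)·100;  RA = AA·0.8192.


AA = (1.059 − 1.018)/(1.059 − 1)·100 = 69.4915
RA = 69.4915·0.8192

56.9275 %


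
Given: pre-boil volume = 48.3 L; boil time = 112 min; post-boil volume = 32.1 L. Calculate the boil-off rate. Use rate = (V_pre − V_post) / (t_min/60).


rate = (48.3 − 32.1) / (112/60)

8.6786 L/hr


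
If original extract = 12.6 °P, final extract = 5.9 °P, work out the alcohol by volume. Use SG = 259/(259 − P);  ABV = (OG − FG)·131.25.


OG = 259/(259 − 12.6) = 1.0511
FG = 259/(259 − 5.9) = 1.0233
ABV = (1.0511 − 1.0233)·131.25

3.6521 % ABV


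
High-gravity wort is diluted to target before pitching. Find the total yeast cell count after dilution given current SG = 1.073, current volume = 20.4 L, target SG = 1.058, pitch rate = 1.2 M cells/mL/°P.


V_w = V·((SG_c−1)/(SG_t−1)−1);  °P = 259 − 259/SG_t;  cells = rate·(V+V_w)·°P
V_w = 20.4·((1.073−1)/(1.058−1)−1) = 5.2759
V_final = 20.4 + 5.2759 = 25.6759
°P = 259 − 259/1.058 = 14.1985
cells = 1.2·25.6759·14.1985

437.4701 billion cells


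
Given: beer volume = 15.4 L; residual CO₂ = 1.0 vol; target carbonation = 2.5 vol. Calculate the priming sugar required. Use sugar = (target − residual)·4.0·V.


sugar = (2.5 − 1.0)·4.0·15.4

92.4000 g


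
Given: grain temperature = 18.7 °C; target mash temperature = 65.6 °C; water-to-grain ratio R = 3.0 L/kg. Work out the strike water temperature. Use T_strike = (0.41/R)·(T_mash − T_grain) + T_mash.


T_strike = (0.41/3.0)·(65.6 − 18.7) + 65.6

72.0097 °C


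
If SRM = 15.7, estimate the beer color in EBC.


EBC = SRM · 1.97
EBC = 15.7 · 1.97

30.9290 EBC


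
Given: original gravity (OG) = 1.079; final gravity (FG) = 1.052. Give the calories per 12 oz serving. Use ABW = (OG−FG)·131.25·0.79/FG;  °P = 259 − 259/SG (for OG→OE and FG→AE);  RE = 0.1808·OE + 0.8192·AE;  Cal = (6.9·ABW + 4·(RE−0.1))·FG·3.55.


ABW = (1.079 − 1.052)·131.25·0.79/1.052 = 2.6612
OE = 259 − 259/1.079 = 18.9629 °P
AE = 259 − 259/1.052 = 12.8023 °P
RE = 0.1808·18.9629 + 0.8192·12.8023 = 13.9161 °P
Cal = (6.9·2.6612 + 4·(13.9161−0.1))·1.052·3.55

274.9661 kcal


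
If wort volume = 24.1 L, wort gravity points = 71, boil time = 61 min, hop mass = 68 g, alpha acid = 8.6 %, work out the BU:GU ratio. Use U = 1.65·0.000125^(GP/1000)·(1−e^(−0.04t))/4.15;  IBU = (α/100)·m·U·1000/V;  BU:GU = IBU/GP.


U = 1.65·0.000125^(71/1000)·(1−e^(−0.04·61))/4.15 = 0.1917
IBU = (8.6/100)·68·0.1917·1000/24.1 = 46.5266
BU:GU = 46.5266/71

0.6553


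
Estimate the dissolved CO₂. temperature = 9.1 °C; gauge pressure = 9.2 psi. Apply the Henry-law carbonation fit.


vols = (P + 14.695)·(0.01821 + 0.09011·e^(−0.04·T))
vols = (9.2 + 14.695)·(0.01821 + 0.09011·e^(−0.04·9.1))

1.9314 volumes


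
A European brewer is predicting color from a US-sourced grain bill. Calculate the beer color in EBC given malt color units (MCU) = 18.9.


SRM = 1.4922·MCU^0.6859;  EBC = SRM·1.97
SRM = 1.4922·18.9^0.6859 = 11.2035
EBC = 11.2035·1.97

22.0708 EBC


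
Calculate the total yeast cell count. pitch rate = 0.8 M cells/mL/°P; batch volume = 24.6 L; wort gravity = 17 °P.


cells (billions) = rate · V_L · °P
cells = 0.8 · 24.6 · 17

334.5600 billion cells


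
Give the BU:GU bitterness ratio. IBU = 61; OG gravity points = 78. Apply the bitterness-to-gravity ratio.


BU:GU = IBU / OG_points
BU:GU = 61 / 78

0.7821


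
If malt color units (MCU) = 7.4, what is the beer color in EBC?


SRM = 1.4922·MCU^0.6859;  EBC = SRM·1.97
SRM = 1.4922·7.4^0.6859 = 5.8889
EBC = 5.8889·1.97

11.6011 EBC


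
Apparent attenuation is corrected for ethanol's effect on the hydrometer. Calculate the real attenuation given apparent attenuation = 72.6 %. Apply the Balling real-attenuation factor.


RA = AA · 0.8192
RA = 72.6 · 0.8192

59.4739 %


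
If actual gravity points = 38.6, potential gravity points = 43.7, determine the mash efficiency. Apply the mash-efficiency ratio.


efficiency = actual / potential × 100
efficiency = 38.6 / 43.7 × 100

88.3295 %


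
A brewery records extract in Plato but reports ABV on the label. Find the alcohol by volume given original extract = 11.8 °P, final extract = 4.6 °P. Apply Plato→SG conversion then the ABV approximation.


SG = 259/(259 − P);  ABV = (OG − FG)·131.25
OG = 259/(259 − 11.8) = 1.0477
FG = 259/(259 − 4.6) = 1.0181
ABV = (1.0477 − 1.0181)·131.25

3.8919 % ABV


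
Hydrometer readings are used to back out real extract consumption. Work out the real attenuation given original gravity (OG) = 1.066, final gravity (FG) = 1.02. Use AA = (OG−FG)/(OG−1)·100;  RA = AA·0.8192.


AA = (1.066 − 1.02)/(1.066 − 1)·100 = 69.6970
RA = 69.6970·0.8192

57.0958 %


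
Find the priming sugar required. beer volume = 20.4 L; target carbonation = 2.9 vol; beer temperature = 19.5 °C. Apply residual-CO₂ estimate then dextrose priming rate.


residual = 14.695·(0.01821 + 0.09011·e^(−0.04·T));  sugar = (target − residual)·4.0·V
residual = 14.695·(0.01821 + 0.09011·e^(−0.04·19.5)) = 0.8746
sugar = (2.9 − 0.8746)·4.0·20.4

165.2725 g


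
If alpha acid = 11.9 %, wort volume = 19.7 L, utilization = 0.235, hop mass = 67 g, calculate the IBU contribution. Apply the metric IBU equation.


IBU = (α/100)·mass·U·1000 / V
IBU = (11.9/100)·67·0.235·1000 / 19.7

95.1094 IBU


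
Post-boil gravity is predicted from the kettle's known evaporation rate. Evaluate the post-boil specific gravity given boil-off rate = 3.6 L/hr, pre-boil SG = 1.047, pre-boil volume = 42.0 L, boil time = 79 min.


V_post = V_pre − rate·(t/60);  SG_post = 1 + (SG_pre−1)·V_pre/V_post
V_post = 42.0 − 3.6·(79/60) = 37.2600
SG_post = 1 + (1.047 − 1)·42.0/37.2600

1.0530


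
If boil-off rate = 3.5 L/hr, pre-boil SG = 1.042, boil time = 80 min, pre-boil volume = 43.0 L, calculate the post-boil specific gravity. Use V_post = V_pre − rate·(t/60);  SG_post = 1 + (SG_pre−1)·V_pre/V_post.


V_post = 43.0 − 3.5·(80/60) = 38.3333
SG_post = 1 + (1.042 − 1)·43.0/38.3333

1.0471


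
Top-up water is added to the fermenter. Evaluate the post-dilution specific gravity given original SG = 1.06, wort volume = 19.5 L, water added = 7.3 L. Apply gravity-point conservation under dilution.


SG_new = 1 + (SG_old − 1)·V_old/(V_old + V_water)
pts = (1.06 − 1)·1000·19.5/(19.5 + 7.3) = 43.6567
SG_new = 1 + 43.6567/1000

1.0437


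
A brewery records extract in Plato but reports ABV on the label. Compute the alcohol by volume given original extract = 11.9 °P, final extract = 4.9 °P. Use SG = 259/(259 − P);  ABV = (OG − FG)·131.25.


OG = 259/(259 − 11.9) = 1.0482
FG = 259/(259 − 4.9) = 1.0193
ABV = (1.0482 − 1.0193)·131.25

3.7898 % ABV


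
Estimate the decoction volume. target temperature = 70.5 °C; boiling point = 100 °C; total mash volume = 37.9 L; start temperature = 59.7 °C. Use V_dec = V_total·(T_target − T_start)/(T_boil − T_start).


V_dec = 37.9·(70.5 − 59.7)/(100 − 59.7)

10.1568 L


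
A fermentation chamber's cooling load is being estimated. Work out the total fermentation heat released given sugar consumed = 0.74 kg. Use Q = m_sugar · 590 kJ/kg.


Q = 0.74 · 590

436.6000 kJ


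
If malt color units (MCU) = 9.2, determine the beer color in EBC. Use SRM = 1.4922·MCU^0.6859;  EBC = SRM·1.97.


SRM = 1.4922·9.2^0.6859 = 6.8374
EBC = 6.8374·1.97

13.4696 EBC


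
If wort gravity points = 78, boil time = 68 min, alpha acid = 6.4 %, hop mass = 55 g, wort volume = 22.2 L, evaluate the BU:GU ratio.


U = 1.65·0.000125^(GP/1000)·(1−e^(−0.04t))/4.15;  IBU = (α/100)·m·U·1000/V;  BU:GU = IBU/GP
U = 1.65·0.000125^(78/1000)·(1−e^(−0.04·68))/4.15 = 0.1842
IBU = (6.4/100)·55·0.1842·1000/22.2 = 29.2139
BU:GU = 29.2139/78

0.3745


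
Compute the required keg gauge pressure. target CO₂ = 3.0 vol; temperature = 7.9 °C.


psi = vols/(0.01821 + 0.09011·e^(−0.04·T)) − 14.695
psi = 3.0/(0.01821 + 0.09011·e^(−0.04·7.9)) − 14.695

21.0595 psi


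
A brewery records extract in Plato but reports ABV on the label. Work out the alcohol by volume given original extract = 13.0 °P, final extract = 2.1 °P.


SG = 259/(259 − P);  ABV = (OG − FG)·131.25
OG = 259/(259 − 13.0) = 1.0528
FG = 259/(259 − 2.1) = 1.0082
ABV = (1.0528 − 1.0082)·131.25

5.8631 % ABV


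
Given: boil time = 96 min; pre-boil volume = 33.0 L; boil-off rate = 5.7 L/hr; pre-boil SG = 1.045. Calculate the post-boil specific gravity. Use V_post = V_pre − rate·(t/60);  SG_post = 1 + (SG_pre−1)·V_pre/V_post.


V_post = 33.0 − 5.7·(96/60) = 23.8800
SG_post = 1 + (1.045 − 1)·33.0/23.8800

1.0622


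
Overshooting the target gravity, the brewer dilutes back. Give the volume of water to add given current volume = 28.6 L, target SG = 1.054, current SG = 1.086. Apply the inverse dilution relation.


V_water = V·((SG_curr − 1)/(SG_target − 1) − 1)
V_water = 28.6·((1.086 − 1)/(1.054 − 1) − 1)

16.9481 L


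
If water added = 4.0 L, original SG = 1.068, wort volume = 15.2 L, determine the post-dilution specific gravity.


SG_new = 1 + (SG_old − 1)·V_old/(V_old + V_water)
pts = (1.068 − 1)·1000·15.2/(15.2 + 4.0) = 53.8333
SG_new = 1 + 53.8333/1000

1.0538


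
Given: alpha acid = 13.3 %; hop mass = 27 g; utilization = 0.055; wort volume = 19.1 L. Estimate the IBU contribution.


IBU = (α/100)·mass·U·1000 / V
IBU = (13.3/100)·27·0.055·1000 / 19.1

10.3406 IBU


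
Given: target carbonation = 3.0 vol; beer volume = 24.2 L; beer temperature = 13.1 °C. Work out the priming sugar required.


residual = 14.695·(0.01821 + 0.09011·e^(−0.04·T));  sugar = (target − residual)·4.0·V
residual = 14.695·(0.01821 + 0.09011·e^(−0.04·13.1)) = 1.0517
sugar = (3.0 − 1.0517)·4.0·24.2

188.5957 g


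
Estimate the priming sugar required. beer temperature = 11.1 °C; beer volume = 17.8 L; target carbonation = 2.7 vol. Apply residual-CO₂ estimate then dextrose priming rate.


residual = 14.695·(0.01821 + 0.09011·e^(−0.04·T));  sugar = (target − residual)·4.0·V
residual = 14.695·(0.01821 + 0.09011·e^(−0.04·11.1)) = 1.1170
sugar = (2.7 − 1.1170)·4.0·17.8

112.7094 g


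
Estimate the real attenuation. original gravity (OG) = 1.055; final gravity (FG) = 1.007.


AA = (OG−FG)/(OG−1)·100;  RA = AA·0.8192
AA = (1.055 − 1.007)/(1.055 − 1)·100 = 87.2727
RA = 87.2727·0.8192

71.4938 %


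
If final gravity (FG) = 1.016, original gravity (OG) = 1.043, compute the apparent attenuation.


AA = (OG − FG)/(OG − 1) · 100
AA = (1.043 − 1.016)/(1.043 − 1) · 100

62.7907 %


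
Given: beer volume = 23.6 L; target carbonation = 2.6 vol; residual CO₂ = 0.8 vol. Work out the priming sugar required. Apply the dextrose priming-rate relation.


sugar = (target − residual)·4.0·V
sugar = (2.6 − 0.8)·4.0·23.6

169.9200 g


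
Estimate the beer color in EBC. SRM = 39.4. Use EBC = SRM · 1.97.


EBC = 39.4 · 1.97

77.6180 EBC


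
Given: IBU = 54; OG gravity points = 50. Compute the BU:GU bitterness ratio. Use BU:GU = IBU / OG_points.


BU:GU = 54 / 50

1.0800


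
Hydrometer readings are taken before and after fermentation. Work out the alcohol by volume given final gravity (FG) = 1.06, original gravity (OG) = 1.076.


ABV = (OG − FG) · 131.25
ABV = (1.076 − 1.06) · 131.25

2.1000 % ABV


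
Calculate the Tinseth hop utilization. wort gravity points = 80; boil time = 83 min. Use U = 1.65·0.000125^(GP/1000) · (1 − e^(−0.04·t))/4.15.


bigness = 1.65·0.000125^(80/1000) = 0.8040
boil_factor = (1 − e^(−0.04·83))/4.15 = 0.2323
U = 0.8040 · 0.2323

0.1867


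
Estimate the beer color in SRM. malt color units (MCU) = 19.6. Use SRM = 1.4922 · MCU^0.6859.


SRM = 1.4922 · 19.6^0.6859

11.4864 SRM


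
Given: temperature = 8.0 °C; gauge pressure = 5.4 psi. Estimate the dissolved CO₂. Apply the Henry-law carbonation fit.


vols = (P + 14.695)·(0.01821 + 0.09011·e^(−0.04·T))
vols = (5.4 + 14.695)·(0.01821 + 0.09011·e^(−0.04·8.0))

1.6808 volumes


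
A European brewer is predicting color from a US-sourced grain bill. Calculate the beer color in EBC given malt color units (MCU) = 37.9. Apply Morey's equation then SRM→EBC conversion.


SRM = 1.4922·MCU^0.6859;  EBC = SRM·1.97
SRM = 1.4922·37.9^0.6859 = 18.0558
EBC = 18.0558·1.97

35.5698 EBC


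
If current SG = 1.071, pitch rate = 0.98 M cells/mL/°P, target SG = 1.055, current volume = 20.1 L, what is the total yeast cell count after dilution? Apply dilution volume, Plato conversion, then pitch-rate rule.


V_w = V·((SG_c−1)/(SG_t−1)−1);  °P = 259 − 259/SG_t;  cells = rate·(V+V_w)·°P
V_w = 20.1·((1.071−1)/(1.055−1)−1) = 5.8473
V_final = 20.1 + 5.8473 = 25.9473
°P = 259 − 259/1.055 = 13.5024
cells = 0.98·25.9473·13.5024

343.3427 billion cells


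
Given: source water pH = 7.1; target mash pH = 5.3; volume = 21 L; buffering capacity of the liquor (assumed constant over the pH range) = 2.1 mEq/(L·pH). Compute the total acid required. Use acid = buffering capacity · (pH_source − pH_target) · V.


acid = 2.1 · (7.1 − 5.3) · 21

79.3800 mEq


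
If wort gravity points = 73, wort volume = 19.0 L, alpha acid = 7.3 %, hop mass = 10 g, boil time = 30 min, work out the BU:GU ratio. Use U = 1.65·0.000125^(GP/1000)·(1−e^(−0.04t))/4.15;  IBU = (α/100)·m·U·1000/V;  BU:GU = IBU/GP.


U = 1.65·0.000125^(73/1000)·(1−e^(−0.04·30))/4.15 = 0.1442
IBU = (7.3/100)·10·0.1442·1000/19.0 = 5.5391
BU:GU = 5.5391/73

0.0759


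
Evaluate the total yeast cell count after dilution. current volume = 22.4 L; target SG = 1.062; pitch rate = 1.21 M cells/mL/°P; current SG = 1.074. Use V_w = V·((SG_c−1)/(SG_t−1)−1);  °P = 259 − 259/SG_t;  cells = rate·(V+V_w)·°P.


V_w = 22.4·((1.074−1)/(1.062−1)−1) = 4.3355
V_final = 22.4 + 4.3355 = 26.7355
°P = 259 − 259/1.062 = 15.1205
cells = 1.21·26.7355·15.1205

489.1481 billion cells


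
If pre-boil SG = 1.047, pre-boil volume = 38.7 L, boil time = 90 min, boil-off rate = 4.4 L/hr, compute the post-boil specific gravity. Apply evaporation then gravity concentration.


V_post = V_pre − rate·(t/60);  SG_post = 1 + (SG_pre−1)·V_pre/V_post
V_post = 38.7 − 4.4·(90/60) = 32.1000
SG_post = 1 + (1.047 − 1)·38.7/32.1000

1.0567


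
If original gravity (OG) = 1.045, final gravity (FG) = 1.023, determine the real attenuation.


AA = (OG−FG)/(OG−1)·100;  RA = AA·0.8192
AA = (1.045 − 1.023)/(1.045 − 1)·100 = 48.8889
RA = 48.8889·0.8192

40.0498 %


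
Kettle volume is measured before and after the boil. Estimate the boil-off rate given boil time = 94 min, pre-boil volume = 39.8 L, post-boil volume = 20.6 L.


rate = (V_pre − V_post) / (t_min/60)
rate = (39.8 − 20.6) / (94/60)

12.2553 L/hr


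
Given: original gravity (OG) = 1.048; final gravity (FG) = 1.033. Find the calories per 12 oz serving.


ABW = (OG−FG)·131.25·0.79/FG;  °P = 259 − 259/SG (for OG→OE and FG→AE);  RE = 0.1808·OE + 0.8192·AE;  Cal = (6.9·ABW + 4·(RE−0.1))·FG·3.55
ABW = (1.048 − 1.033)·131.25·0.79/1.033 = 1.5056
OE = 259 − 259/1.048 = 11.8626 °P
AE = 259 − 259/1.033 = 8.2740 °P
RE = 0.1808·11.8626 + 0.8192·8.2740 = 8.9228 °P
Cal = (6.9·1.5056 + 4·(8.9228−0.1))·1.033·3.55

167.5153 kcal


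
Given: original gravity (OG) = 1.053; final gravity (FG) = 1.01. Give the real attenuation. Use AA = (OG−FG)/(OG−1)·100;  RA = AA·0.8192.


AA = (1.053 − 1.01)/(1.053 − 1)·100 = 81.1321
RA = 81.1321·0.8192

66.4634 %


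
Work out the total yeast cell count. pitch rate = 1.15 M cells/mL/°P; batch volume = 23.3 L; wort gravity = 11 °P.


cells (billions) = rate · V_L · °P
cells = 1.15 · 23.3 · 11

294.7450 billion cells


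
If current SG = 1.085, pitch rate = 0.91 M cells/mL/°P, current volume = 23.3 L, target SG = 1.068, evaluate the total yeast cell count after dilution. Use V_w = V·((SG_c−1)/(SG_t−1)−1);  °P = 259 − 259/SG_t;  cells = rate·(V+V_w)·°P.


V_w = 23.3·((1.085−1)/(1.068−1)−1) = 5.8250
V_final = 23.3 + 5.8250 = 29.1250
°P = 259 − 259/1.068 = 16.4906
cells = 0.91·29.1250·16.4906

437.0637 billion cells


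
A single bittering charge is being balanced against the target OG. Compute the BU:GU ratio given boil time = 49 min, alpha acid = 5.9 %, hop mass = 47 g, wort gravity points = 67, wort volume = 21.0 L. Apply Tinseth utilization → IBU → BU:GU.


U = 1.65·0.000125^(GP/1000)·(1−e^(−0.04t))/4.15;  IBU = (α/100)·m·U·1000/V;  BU:GU = IBU/GP
U = 1.65·0.000125^(67/1000)·(1−e^(−0.04·49))/4.15 = 0.1871
IBU = (5.9/100)·47·0.1871·1000/21.0 = 24.7015
BU:GU = 24.7015/67

0.3687


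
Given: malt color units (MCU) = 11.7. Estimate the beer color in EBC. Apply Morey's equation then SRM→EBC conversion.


SRM = 1.4922·MCU^0.6859;  EBC = SRM·1.97
SRM = 1.4922·11.7^0.6859 = 8.0630
EBC = 8.0630·1.97

15.8841 EBC


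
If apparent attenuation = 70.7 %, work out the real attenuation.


RA = AA · 0.8192
RA = 70.7 · 0.8192

57.9174 %


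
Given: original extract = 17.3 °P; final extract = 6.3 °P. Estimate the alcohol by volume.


SG = 259/(259 − P);  ABV = (OG − FG)·131.25
OG = 259/(259 − 17.3) = 1.0716
FG = 259/(259 − 6.3) = 1.0249
ABV = (1.0716 − 1.0249)·131.25

6.1222 % ABV


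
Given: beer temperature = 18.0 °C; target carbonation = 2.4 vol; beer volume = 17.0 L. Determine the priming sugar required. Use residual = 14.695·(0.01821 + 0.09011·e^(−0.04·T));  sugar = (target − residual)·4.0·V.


residual = 14.695·(0.01821 + 0.09011·e^(−0.04·18.0)) = 0.9121
sugar = (2.4 − 0.9121)·4.0·17.0

101.1747 g


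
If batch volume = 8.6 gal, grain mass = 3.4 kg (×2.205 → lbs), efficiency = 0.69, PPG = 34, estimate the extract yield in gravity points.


points = lbs × PPG × eff / vol
lbs = 3.4 × 2.205 = 7.4970
points = 7.4970 × 34 × 0.69 / 8.6

20.4511 points


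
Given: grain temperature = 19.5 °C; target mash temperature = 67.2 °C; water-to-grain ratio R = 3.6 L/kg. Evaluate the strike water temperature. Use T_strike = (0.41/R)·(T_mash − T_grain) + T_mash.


T_strike = (0.41/3.6)·(67.2 − 19.5) + 67.2

72.6325 °C


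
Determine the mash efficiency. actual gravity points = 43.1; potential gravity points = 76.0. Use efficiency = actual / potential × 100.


efficiency = 43.1 / 76.0 × 100

56.7105 %


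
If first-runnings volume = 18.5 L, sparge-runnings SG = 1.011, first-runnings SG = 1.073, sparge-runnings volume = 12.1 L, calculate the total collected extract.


total = Σ (SG_i − 1)·1000·V_i
first = (1.073 − 1)·1000·18.5 = 1350.5000
sparge = (1.011 − 1)·1000·12.1 = 133.1000
total = 1350.5000 + 133.1000

1483.6000 gravity·L


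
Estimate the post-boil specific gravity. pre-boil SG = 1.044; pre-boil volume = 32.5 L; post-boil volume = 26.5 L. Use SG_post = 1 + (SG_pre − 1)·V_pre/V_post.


pts_pre = (1.044 − 1)·1000 = 44.0000
pts_post = 44.0000·32.5/26.5 = 53.9623
SG_post = 1 + 53.9623/1000

1.0540


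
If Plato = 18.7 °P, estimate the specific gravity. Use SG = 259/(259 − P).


SG = 259/(259 − 18.7)

1.0778


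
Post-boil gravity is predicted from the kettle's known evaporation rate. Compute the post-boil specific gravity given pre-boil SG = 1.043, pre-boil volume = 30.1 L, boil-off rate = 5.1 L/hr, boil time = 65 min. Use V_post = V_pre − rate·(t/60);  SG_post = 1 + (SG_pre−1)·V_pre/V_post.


V_post = 30.1 − 5.1·(65/60) = 24.5750
SG_post = 1 + (1.043 − 1)·30.1/24.5750

1.0527


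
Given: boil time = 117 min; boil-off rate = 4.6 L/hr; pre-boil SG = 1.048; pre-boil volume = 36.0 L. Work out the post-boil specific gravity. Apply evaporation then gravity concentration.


V_post = V_pre − rate·(t/60);  SG_post = 1 + (SG_pre−1)·V_pre/V_post
V_post = 36.0 − 4.6·(117/60) = 27.0300
SG_post = 1 + (1.048 − 1)·36.0/27.0300

1.0639


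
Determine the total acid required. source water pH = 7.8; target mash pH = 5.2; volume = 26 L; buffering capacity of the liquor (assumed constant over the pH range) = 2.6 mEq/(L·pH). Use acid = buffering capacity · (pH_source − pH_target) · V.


acid = 2.6 · (7.8 − 5.2) · 26

175.7600 mEq


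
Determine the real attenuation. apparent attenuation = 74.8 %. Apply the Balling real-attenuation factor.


RA = AA · 0.8192
RA = 74.8 · 0.8192

61.2762 %


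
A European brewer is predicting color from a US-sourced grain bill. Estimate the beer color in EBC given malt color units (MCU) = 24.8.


SRM = 1.4922·MCU^0.6859;  EBC = SRM·1.97
SRM = 1.4922·24.8^0.6859 = 13.4984
EBC = 13.4984·1.97

26.5918 EBC


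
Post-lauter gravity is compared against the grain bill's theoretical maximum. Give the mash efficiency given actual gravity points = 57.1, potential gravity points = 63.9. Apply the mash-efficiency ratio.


efficiency = actual / potential × 100
efficiency = 57.1 / 63.9 × 100

89.3584 %


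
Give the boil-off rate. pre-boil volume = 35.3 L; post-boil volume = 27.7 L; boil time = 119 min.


rate = (V_pre − V_post) / (t_min/60)
rate = (35.3 − 27.7) / (119/60)

3.8319 L/hr


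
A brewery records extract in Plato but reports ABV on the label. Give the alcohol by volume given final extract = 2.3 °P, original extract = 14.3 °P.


SG = 259/(259 − P);  ABV = (OG − FG)·131.25
OG = 259/(259 − 14.3) = 1.0584
FG = 259/(259 − 2.3) = 1.0090
ABV = (1.0584 − 1.0090)·131.25

6.4941 % ABV


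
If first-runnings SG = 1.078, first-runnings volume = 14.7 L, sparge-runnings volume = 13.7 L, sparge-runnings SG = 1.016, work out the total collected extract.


total = Σ (SG_i − 1)·1000·V_i
first = (1.078 − 1)·1000·14.7 = 1146.6000
sparge = (1.016 − 1)·1000·13.7 = 219.2000
total = 1146.6000 + 219.2000

1365.8000 gravity·L


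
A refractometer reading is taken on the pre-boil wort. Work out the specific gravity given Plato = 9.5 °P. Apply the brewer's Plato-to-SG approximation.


SG = 259/(259 − P)
SG = 259/(259 − 9.5)

1.0381


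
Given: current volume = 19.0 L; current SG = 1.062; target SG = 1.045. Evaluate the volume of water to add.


V_water = V·((SG_curr − 1)/(SG_target − 1) − 1)
V_water = 19.0·((1.062 − 1)/(1.045 − 1) − 1)

7.1778 L


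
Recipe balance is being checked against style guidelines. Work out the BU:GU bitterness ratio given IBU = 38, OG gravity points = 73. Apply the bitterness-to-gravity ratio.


BU:GU = IBU / OG_points
BU:GU = 38 / 73

0.5205


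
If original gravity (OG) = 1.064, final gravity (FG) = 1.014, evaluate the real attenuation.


AA = (OG−FG)/(OG−1)·100;  RA = AA·0.8192
AA = (1.064 − 1.014)/(1.064 − 1)·100 = 78.1250
RA = 78.1250·0.8192

64.0000 %


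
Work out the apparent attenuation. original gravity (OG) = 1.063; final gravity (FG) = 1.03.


AA = (OG − FG)/(OG − 1) · 100
AA = (1.063 − 1.03)/(1.063 − 1) · 100

52.3810 %


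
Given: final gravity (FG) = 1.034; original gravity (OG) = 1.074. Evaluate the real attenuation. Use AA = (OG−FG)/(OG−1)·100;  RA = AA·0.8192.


AA = (1.074 − 1.034)/(1.074 − 1)·100 = 54.0541
RA = 54.0541·0.8192

44.2811 %


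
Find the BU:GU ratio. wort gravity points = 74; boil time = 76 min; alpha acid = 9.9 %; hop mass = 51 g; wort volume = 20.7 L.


U = 1.65·0.000125^(GP/1000)·(1−e^(−0.04t))/4.15;  IBU = (α/100)·m·U·1000/V;  BU:GU = IBU/GP
U = 1.65·0.000125^(74/1000)·(1−e^(−0.04·76))/4.15 = 0.1947
IBU = (9.9/100)·51·0.1947·1000/20.7 = 47.4848
BU:GU = 47.4848/74

0.6417


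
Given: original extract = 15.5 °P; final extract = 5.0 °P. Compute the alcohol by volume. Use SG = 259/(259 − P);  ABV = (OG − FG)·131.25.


OG = 259/(259 − 15.5) = 1.0637
FG = 259/(259 − 5.0) = 1.0197
ABV = (1.0637 − 1.0197)·131.25

5.7711 % ABV


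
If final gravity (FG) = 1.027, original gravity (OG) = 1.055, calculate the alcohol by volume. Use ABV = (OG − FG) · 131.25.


ABV = (1.055 − 1.027) · 131.25

3.6750 % ABV


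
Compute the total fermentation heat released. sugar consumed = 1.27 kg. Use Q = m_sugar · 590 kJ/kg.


Q = 1.27 · 590

749.3000 kJ


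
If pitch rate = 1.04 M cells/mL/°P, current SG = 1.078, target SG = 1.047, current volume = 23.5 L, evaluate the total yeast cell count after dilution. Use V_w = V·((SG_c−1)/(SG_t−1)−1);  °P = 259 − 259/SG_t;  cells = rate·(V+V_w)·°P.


V_w = 23.5·((1.078−1)/(1.047−1)−1) = 15.5000
V_final = 23.5 + 15.5000 = 39.0000
°P = 259 − 259/1.047 = 11.6266
cells = 1.04·39.0000·11.6266

471.5730 billion cells


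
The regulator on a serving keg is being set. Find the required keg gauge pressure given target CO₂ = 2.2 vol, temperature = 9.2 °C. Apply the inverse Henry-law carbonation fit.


psi = vols/(0.01821 + 0.09011·e^(−0.04·T)) − 14.695
psi = 2.2/(0.01821 + 0.09011·e^(−0.04·9.2)) − 14.695

12.6082 psi


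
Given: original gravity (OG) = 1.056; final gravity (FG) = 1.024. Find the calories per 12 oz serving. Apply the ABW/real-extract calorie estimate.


ABW = (OG−FG)·131.25·0.79/FG;  °P = 259 − 259/SG (for OG→OE and FG→AE);  RE = 0.1808·OE + 0.8192·AE;  Cal = (6.9·ABW + 4·(RE−0.1))·FG·3.55
ABW = (1.056 − 1.024)·131.25·0.79/1.024 = 3.2402
OE = 259 − 259/1.056 = 13.7348 °P
AE = 259 − 259/1.024 = 6.0703 °P
RE = 0.1808·13.7348 + 0.8192·6.0703 = 7.4561 °P
Cal = (6.9·3.2402 + 4·(7.4561−0.1))·1.024·3.55

188.2374 kcal


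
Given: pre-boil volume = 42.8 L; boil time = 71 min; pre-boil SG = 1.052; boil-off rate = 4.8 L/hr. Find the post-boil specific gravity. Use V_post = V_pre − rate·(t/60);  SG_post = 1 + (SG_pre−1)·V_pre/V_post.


V_post = 42.8 − 4.8·(71/60) = 37.1200
SG_post = 1 + (1.052 − 1)·42.8/37.1200

1.0600


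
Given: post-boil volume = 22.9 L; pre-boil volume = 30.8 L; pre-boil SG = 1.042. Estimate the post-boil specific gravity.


SG_post = 1 + (SG_pre − 1)·V_pre/V_post
pts_pre = (1.042 − 1)·1000 = 42.0000
pts_post = 42.0000·30.8/22.9 = 56.4891
SG_post = 1 + 56.4891/1000

1.0565


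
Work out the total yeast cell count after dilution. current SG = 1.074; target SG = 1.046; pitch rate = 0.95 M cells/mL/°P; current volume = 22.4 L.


V_w = V·((SG_c−1)/(SG_t−1)−1);  °P = 259 − 259/SG_t;  cells = rate·(V+V_w)·°P
V_w = 22.4·((1.074−1)/(1.046−1)−1) = 13.6348
V_final = 22.4 + 13.6348 = 36.0348
°P = 259 − 259/1.046 = 11.3901
cells = 0.95·36.0348·11.3901

389.9163 billion cells


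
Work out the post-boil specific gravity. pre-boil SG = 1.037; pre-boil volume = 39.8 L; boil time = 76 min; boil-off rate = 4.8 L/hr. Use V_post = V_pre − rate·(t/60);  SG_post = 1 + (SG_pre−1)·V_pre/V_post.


V_post = 39.8 − 4.8·(76/60) = 33.7200
SG_post = 1 + (1.037 − 1)·39.8/33.7200

1.0437


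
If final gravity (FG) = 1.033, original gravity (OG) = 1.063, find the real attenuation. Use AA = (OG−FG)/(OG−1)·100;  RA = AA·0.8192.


AA = (1.063 − 1.033)/(1.063 − 1)·100 = 47.6190
RA = 47.6190·0.8192

39.0095 %


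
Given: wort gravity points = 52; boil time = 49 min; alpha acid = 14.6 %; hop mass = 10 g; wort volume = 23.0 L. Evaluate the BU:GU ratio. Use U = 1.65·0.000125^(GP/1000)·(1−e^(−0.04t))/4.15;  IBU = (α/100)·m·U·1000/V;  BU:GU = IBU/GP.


U = 1.65·0.000125^(52/1000)·(1−e^(−0.04·49))/4.15 = 0.2141
IBU = (14.6/100)·10·0.2141·1000/23.0 = 13.5883
BU:GU = 13.5883/52

0.2613


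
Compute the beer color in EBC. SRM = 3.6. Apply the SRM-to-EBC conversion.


EBC = SRM · 1.97
EBC = 3.6 · 1.97

7.0920 EBC


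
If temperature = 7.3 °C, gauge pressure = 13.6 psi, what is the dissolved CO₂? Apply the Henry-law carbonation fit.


vols = (P + 14.695)·(0.01821 + 0.09011·e^(−0.04·T))
vols = (13.6 + 14.695)·(0.01821 + 0.09011·e^(−0.04·7.3))

2.4193 volumes


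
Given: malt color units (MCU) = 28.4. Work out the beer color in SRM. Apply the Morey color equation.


SRM = 1.4922 · MCU^0.6859
SRM = 1.4922 · 28.4^0.6859

14.8135 SRM


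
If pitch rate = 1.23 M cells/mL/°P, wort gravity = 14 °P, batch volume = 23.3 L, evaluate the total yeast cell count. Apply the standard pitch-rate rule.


cells (billions) = rate · V_L · °P
cells = 1.23 · 23.3 · 14

401.2260 billion cells


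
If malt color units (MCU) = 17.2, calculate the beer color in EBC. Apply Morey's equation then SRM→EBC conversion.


SRM = 1.4922·MCU^0.6859;  EBC = SRM·1.97
SRM = 1.4922·17.2^0.6859 = 10.5021
EBC = 10.5021·1.97

20.6891 EBC


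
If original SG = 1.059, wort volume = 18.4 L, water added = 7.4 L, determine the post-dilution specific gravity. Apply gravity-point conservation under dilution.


SG_new = 1 + (SG_old − 1)·V_old/(V_old + V_water)
pts = (1.059 − 1)·1000·18.4/(18.4 + 7.4) = 42.0775
SG_new = 1 + 42.0775/1000

1.0421


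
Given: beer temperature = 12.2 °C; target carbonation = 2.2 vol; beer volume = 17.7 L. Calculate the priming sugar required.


residual = 14.695·(0.01821 + 0.09011·e^(−0.04·T));  sugar = (target − residual)·4.0·V
residual = 14.695·(0.01821 + 0.09011·e^(−0.04·12.2)) = 1.0804
sugar = (2.2 − 1.0804)·4.0·17.7

79.2649 g


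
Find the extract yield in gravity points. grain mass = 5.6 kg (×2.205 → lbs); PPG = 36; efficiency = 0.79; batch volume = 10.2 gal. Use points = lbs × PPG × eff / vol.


lbs = 5.6 × 2.205 = 12.3480
points = 12.3480 × 36 × 0.79 / 10.2

34.4291 points


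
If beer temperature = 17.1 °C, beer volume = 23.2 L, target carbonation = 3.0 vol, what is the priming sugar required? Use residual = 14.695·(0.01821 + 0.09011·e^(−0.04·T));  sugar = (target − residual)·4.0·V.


residual = 14.695·(0.01821 + 0.09011·e^(−0.04·17.1)) = 0.9358
sugar = (3.0 − 0.9358)·4.0·23.2

191.5612 g


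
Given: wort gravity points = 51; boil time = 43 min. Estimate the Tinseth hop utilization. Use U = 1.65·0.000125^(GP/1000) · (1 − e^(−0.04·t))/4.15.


bigness = 1.65·0.000125^(51/1000) = 1.0433
boil_factor = (1 − e^(−0.04·43))/4.15 = 0.1978
U = 1.0433 · 0.1978

0.2064


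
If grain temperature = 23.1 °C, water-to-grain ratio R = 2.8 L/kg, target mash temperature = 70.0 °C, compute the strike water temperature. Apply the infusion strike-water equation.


T_strike = (0.41/R)·(T_mash − T_grain) + T_mash
T_strike = (0.41/2.8)·(70.0 − 23.1) + 70.0

76.8675 °C


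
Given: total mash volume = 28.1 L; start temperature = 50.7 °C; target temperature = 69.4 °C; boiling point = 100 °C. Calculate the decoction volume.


V_dec = V_total·(T_target − T_start)/(T_boil − T_start)
V_dec = 28.1·(69.4 − 50.7)/(100 − 50.7)

10.6586 L


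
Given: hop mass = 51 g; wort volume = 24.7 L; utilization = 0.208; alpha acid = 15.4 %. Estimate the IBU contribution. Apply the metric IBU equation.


IBU = (α/100)·mass·U·1000 / V
IBU = (15.4/100)·51·0.208·1000 / 24.7

66.1389 IBU


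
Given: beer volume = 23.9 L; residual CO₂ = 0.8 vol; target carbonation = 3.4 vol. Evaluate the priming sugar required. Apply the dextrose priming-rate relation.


sugar = (target − residual)·4.0·V
sugar = (3.4 − 0.8)·4.0·23.9

248.5600 g


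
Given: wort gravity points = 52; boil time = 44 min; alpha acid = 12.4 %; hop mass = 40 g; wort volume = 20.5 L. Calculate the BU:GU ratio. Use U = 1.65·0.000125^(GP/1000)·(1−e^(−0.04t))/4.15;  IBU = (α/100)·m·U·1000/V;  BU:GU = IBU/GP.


U = 1.65·0.000125^(52/1000)·(1−e^(−0.04·44))/4.15 = 0.2063
IBU = (12.4/100)·40·0.2063·1000/20.5 = 49.9126
BU:GU = 49.9126/52

0.9599


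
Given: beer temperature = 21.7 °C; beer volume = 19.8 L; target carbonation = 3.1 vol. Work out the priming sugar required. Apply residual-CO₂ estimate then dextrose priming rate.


residual = 14.695·(0.01821 + 0.09011·e^(−0.04·T));  sugar = (target − residual)·4.0·V
residual = 14.695·(0.01821 + 0.09011·e^(−0.04·21.7)) = 0.8235
sugar = (3.1 − 0.8235)·4.0·19.8

180.3013 g


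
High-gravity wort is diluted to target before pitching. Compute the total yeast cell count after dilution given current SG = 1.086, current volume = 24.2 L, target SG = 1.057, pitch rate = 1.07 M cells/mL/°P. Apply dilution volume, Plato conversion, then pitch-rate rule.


V_w = V·((SG_c−1)/(SG_t−1)−1);  °P = 259 − 259/SG_t;  cells = rate·(V+V_w)·°P
V_w = 24.2·((1.086−1)/(1.057−1)−1) = 12.3123
V_final = 24.2 + 12.3123 = 36.5123
°P = 259 − 259/1.057 = 13.9669
cells = 1.07·36.5123·13.9669

545.6603 billion cells


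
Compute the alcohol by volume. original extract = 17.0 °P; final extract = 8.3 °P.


SG = 259/(259 − P);  ABV = (OG − FG)·131.25
OG = 259/(259 − 17.0) = 1.0702
FG = 259/(259 − 8.3) = 1.0331
ABV = (1.0702 − 1.0331)·131.25

4.8747 % ABV


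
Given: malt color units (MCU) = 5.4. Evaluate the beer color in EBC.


SRM = 1.4922·MCU^0.6859;  EBC = SRM·1.97
SRM = 1.4922·5.4^0.6859 = 4.7443
EBC = 4.7443·1.97

9.3464 EBC


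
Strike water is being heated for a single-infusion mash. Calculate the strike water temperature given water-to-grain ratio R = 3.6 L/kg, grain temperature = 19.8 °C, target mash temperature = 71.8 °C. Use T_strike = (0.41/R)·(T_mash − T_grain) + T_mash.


T_strike = (0.41/3.6)·(71.8 − 19.8) + 71.8

77.7222 °C


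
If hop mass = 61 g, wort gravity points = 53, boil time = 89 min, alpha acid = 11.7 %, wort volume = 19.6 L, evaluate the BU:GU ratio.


U = 1.65·0.000125^(GP/1000)·(1−e^(−0.04t))/4.15;  IBU = (α/100)·m·U·1000/V;  BU:GU = IBU/GP
U = 1.65·0.000125^(53/1000)·(1−e^(−0.04·89))/4.15 = 0.2399
IBU = (11.7/100)·61·0.2399·1000/19.6 = 87.3578
BU:GU = 87.3578/53

1.6483


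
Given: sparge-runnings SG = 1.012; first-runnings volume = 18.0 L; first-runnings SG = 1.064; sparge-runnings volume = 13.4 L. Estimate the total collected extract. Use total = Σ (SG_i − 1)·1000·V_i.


first = (1.064 − 1)·1000·18.0 = 1152.0000
sparge = (1.012 − 1)·1000·13.4 = 160.8000
total = 1152.0000 + 160.8000

1312.8000 gravity·L


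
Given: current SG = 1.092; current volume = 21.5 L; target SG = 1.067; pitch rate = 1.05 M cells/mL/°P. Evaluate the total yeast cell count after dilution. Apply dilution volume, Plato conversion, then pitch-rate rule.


V_w = V·((SG_c−1)/(SG_t−1)−1);  °P = 259 − 259/SG_t;  cells = rate·(V+V_w)·°P
V_w = 21.5·((1.092−1)/(1.067−1)−1) = 8.0224
V_final = 21.5 + 8.0224 = 29.5224
°P = 259 − 259/1.067 = 16.2634
cells = 1.05·29.5224·16.2634

504.1397 billion cells


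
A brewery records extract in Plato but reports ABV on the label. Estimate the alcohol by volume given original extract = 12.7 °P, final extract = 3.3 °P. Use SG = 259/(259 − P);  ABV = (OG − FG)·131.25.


OG = 259/(259 − 12.7) = 1.0516
FG = 259/(259 − 3.3) = 1.0129
ABV = (1.0516 − 1.0129)·131.25

5.0738 % ABV


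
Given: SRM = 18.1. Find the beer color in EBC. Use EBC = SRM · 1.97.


EBC = 18.1 · 1.97

35.6570 EBC


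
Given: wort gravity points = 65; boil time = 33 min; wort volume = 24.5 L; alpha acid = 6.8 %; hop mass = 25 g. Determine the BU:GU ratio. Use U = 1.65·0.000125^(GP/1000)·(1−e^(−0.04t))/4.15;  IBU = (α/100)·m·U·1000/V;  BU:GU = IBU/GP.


U = 1.65·0.000125^(65/1000)·(1−e^(−0.04·33))/4.15 = 0.1625
IBU = (6.8/100)·25·0.1625·1000/24.5 = 11.2731
BU:GU = 11.2731/65

0.1734


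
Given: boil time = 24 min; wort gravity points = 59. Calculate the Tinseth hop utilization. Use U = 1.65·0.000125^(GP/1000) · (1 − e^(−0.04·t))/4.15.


bigness = 1.65·0.000125^(59/1000) = 0.9710
boil_factor = (1 − e^(−0.04·24))/4.15 = 0.1487
U = 0.9710 · 0.1487

0.1444
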